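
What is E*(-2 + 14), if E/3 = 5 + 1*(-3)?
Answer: 72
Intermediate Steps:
E = 6 (E = 3*(5 + 1*(-3)) = 3*(5 - 3) = 3*2 = 6)
E*(-2 + 14) = 6*(-2 + 14) = 6*12 = 72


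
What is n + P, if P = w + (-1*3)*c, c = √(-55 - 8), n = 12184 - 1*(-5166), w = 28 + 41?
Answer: 17419 - 9*I*√7 ≈ 17419.0 - 23.812*I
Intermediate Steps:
w = 69
n = 17350 (n = 12184 + 5166 = 17350)
c = 3*I*√7 (c = √(-63) = 3*I*√7 ≈ 7.9373*I)
P = 69 - 9*I*√7 (P = 69 + (-1*3)*(3*I*√7) = 69 - 9*I*√7 ≈ 69.0 - 23.812*I)
n + P = 17350 + (69 - 9*I*√7) = 17419 - 9*I*√7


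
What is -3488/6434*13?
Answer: -22672/3217 ≈ -7.0476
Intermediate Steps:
-3488/6434*13 = -3488*1/6434*13 = -1744/3217*13 = -22672/3217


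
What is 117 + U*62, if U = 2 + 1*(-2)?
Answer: 117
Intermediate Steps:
U = 0 (U = 2 - 2 = 0)
117 + U*62 = 117 + 0*62 = 117 + 0 = 117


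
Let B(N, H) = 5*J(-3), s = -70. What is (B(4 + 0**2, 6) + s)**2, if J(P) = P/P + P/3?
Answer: 4900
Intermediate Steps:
J(P) = 1 + P/3 (J(P) = 1 + P*(1/3) = 1 + P/3)
B(N, H) = 0 (B(N, H) = 5*(1 + (1/3)*(-3)) = 5*(1 - 1) = 5*0 = 0)
(B(4 + 0**2, 6) + s)**2 = (0 - 70)**2 = (-70)**2 = 4900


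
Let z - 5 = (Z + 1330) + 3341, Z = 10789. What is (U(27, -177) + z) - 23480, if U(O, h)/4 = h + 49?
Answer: -8527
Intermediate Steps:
U(O, h) = 196 + 4*h (U(O, h) = 4*(h + 49) = 4*(49 + h) = 196 + 4*h)
z = 15465 (z = 5 + ((10789 + 1330) + 3341) = 5 + (12119 + 3341) = 5 + 15460 = 15465)
(U(27, -177) + z) - 23480 = ((196 + 4*(-177)) + 15465) - 23480 = ((196 - 708) + 15465) - 23480 = (-512 + 15465) - 23480 = 14953 - 23480 = -8527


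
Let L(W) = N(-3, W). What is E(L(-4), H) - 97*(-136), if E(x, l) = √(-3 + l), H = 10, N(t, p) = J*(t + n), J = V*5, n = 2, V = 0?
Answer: 13192 + √7 ≈ 13195.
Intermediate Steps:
J = 0 (J = 0*5 = 0)
N(t, p) = 0 (N(t, p) = 0*(t + 2) = 0*(2 + t) = 0)
L(W) = 0
E(L(-4), H) - 97*(-136) = √(-3 + 10) - 97*(-136) = √7 + 13192 = 13192 + √7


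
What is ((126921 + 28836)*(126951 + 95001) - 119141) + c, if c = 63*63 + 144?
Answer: 34570462636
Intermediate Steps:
c = 4113 (c = 3969 + 144 = 4113)
((126921 + 28836)*(126951 + 95001) - 119141) + c = ((126921 + 28836)*(126951 + 95001) - 119141) + 4113 = (155757*221952 - 119141) + 4113 = (34570577664 - 119141) + 4113 = 34570458523 + 4113 = 34570462636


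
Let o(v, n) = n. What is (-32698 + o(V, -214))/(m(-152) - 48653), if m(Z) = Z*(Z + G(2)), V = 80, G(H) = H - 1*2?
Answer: 32912/25549 ≈ 1.2882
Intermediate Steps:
G(H) = -2 + H (G(H) = H - 2 = -2 + H)
m(Z) = Z² (m(Z) = Z*(Z + (-2 + 2)) = Z*(Z + 0) = Z*Z = Z²)
(-32698 + o(V, -214))/(m(-152) - 48653) = (-32698 - 214)/((-152)² - 48653) = -32912/(23104 - 48653) = -32912/(-25549) = -32912*(-1/25549) = 32912/25549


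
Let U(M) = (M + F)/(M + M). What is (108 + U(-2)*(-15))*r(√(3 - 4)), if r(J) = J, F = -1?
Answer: 387*I/4 ≈ 96.75*I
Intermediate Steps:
U(M) = (-1 + M)/(2*M) (U(M) = (M - 1)/(M + M) = (-1 + M)/((2*M)) = (-1 + M)*(1/(2*M)) = (-1 + M)/(2*M))
(108 + U(-2)*(-15))*r(√(3 - 4)) = (108 + ((½)*(-1 - 2)/(-2))*(-15))*√(3 - 4) = (108 + ((½)*(-½)*(-3))*(-15))*√(-1) = (108 + (¾)*(-15))*I = (108 - 45/4)*I = 387*I/4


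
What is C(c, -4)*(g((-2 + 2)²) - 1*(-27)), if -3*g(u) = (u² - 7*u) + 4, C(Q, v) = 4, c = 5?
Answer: 308/3 ≈ 102.67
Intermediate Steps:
g(u) = -4/3 - u²/3 + 7*u/3 (g(u) = -((u² - 7*u) + 4)/3 = -(4 + u² - 7*u)/3 = -4/3 - u²/3 + 7*u/3)
C(c, -4)*(g((-2 + 2)²) - 1*(-27)) = 4*((-4/3 - (-2 + 2)⁴/3 + 7*(-2 + 2)²/3) - 1*(-27)) = 4*((-4/3 - (0²)²/3 + (7/3)*0²) + 27) = 4*((-4/3 - ⅓*0² + (7/3)*0) + 27) = 4*((-4/3 - ⅓*0 + 0) + 27) = 4*((-4/3 + 0 + 0) + 27) = 4*(-4/3 + 27) = 4*(77/3) = 308/3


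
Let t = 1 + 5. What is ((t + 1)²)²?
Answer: 2401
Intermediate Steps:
t = 6
((t + 1)²)² = ((6 + 1)²)² = (7²)² = 49² = 2401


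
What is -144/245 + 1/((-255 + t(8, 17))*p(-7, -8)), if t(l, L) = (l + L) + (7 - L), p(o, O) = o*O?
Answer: -55303/94080 ≈ -0.58783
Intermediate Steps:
p(o, O) = O*o
t(l, L) = 7 + l (t(l, L) = (L + l) + (7 - L) = 7 + l)
-144/245 + 1/((-255 + t(8, 17))*p(-7, -8)) = -144/245 + 1/((-255 + (7 + 8))*((-8*(-7)))) = -144*1/245 + 1/((-255 + 15)*56) = -144/245 + (1/56)/(-240) = -144/245 - 1/240*1/56 = -144/245 - 1/13440 = -55303/94080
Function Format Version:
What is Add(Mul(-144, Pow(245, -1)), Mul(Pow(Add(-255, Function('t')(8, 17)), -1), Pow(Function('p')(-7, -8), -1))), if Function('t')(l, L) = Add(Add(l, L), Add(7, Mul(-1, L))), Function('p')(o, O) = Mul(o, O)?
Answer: Rational(-55303, 94080) ≈ -0.58783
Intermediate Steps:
Function('p')(o, O) = Mul(O, o)
Function('t')(l, L) = Add(7, l) (Function('t')(l, L) = Add(Add(L, l), Add(7, Mul(-1, L))) = Add(7, l))
Add(Mul(-144, Pow(245, -1)), Mul(Pow(Add(-255, Function('t')(8, 17)), -1), Pow(Function('p')(-7, -8), -1))) = Add(Mul(-144, Pow(245, -1)), Mul(Pow(Add(-255, Add(7, 8)), -1), Pow(Mul(-8, -7), -1))) = Add(Mul(-144, Rational(1, 245)), Mul(Pow(Add(-255, 15), -1), Pow(56, -1))) = Add(Rational(-144, 245), Mul(Pow(-240, -1), Rational(1, 56))) = Add(Rational(-144, 245), Mul(Rational(-1, 240), Rational(1, 56))) = Add(Rational(-144, 245), Rational(-1, 13440)) = Rational(-55303, 94080)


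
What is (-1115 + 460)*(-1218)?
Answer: 797790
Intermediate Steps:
(-1115 + 460)*(-1218) = -655*(-1218) = 797790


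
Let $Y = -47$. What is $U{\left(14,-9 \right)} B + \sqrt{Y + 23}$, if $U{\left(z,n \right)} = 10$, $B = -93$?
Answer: $-930 + 2 i \sqrt{6} \approx -930.0 + 4.899 i$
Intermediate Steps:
$U{\left(14,-9 \right)} B + \sqrt{Y + 23} = 10 \left(-93\right) + \sqrt{-47 + 23} = -930 + \sqrt{-24} = -930 + 2 i \sqrt{6}$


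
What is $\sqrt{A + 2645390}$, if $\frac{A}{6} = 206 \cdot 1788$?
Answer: $\sqrt{4855358} \approx 2203.5$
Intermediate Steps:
$A = 2209968$ ($A = 6 \cdot 206 \cdot 1788 = 6 \cdot 368328 = 2209968$)
$\sqrt{A + 2645390} = \sqrt{2209968 + 2645390} = \sqrt{4855358}$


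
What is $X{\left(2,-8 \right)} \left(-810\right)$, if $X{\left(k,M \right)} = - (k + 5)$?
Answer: $5670$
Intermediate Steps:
$X{\left(k,M \right)} = -5 - k$ ($X{\left(k,M \right)} = - (5 + k) = -5 - k$)
$X{\left(2,-8 \right)} \left(-810\right) = \left(-5 - 2\right) \left(-810\right) = \left(-7\right) \left(-810\right) = 5670$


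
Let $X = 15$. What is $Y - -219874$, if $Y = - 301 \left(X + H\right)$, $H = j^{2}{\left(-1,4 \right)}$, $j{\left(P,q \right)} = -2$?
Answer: $214155$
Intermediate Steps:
$H = 4$ ($H = \left(-2\right)^{2} = 4$)
$Y = -5719$ ($Y = - 301 \left(15 + 4\right) = \left(-301\right) 19 = -5719$)
$Y - -219874 = -5719 - -219874 = -5719 + 219874 = 214155$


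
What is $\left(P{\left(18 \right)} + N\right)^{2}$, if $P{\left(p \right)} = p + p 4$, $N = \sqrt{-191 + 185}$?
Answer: $\left(90 + i \sqrt{6}\right)^{2} \approx 8094.0 + 440.91 i$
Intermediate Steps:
$N = i \sqrt{6}$ ($N = \sqrt{-6} = i \sqrt{6} \approx 2.4495 i$)
$P{\left(p \right)} = 5 p$ ($P{\left(p \right)} = p + 4 p = 5 p$)
$\left(P{\left(18 \right)} + N\right)^{2} = \left(5 \cdot 18 + i \sqrt{6}\right)^{2} = \left(90 + i \sqrt{6}\right)^{2}$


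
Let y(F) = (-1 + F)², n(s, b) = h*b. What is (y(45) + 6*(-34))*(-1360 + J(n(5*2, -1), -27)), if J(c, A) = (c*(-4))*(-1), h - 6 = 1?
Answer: -2404016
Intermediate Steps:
h = 7 (h = 6 + 1 = 7)
n(s, b) = 7*b
J(c, A) = 4*c (J(c, A) = -4*c*(-1) = 4*c)
(y(45) + 6*(-34))*(-1360 + J(n(5*2, -1), -27)) = ((-1 + 45)² + 6*(-34))*(-1360 + 4*(7*(-1))) = (44² - 204)*(-1360 + 4*(-7)) = (1936 - 204)*(-1360 - 28) = 1732*(-1388) = -2404016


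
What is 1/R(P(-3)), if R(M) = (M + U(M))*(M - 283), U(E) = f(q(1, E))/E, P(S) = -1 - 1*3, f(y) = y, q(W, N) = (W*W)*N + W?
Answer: 4/3731 ≈ 0.0010721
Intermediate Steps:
q(W, N) = W + N*W² (q(W, N) = W²*N + W = N*W² + W = W + N*W²)
P(S) = -4 (P(S) = -1 - 3 = -4)
U(E) = (1 + E)/E (U(E) = (1*(1 + E*1))/E = (1*(1 + E))/E = (1 + E)/E)
R(M) = (-283 + M)*(M + (1 + M)/M) (R(M) = (M + (1 + M)/M)*(M - 283) = (M + (1 + M)/M)*(-283 + M) = (-283 + M)*(M + (1 + M)/M))
1/R(P(-3)) = 1/(-282 + (-4)² - 283/(-4) - 282*(-4)) = 1/(-282 + 16 - 283*(-¼) + 1128) = 1/(-282 + 16 + 283/4 + 1128) = 1/(3731/4) = 4/3731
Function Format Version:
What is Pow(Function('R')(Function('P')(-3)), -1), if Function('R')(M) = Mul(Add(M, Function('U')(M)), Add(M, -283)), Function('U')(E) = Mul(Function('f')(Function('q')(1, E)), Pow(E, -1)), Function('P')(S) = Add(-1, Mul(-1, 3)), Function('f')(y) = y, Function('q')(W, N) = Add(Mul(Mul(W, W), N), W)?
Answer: Rational(4, 3731) ≈ 0.0010721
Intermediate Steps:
Function('q')(W, N) = Add(W, Mul(N, Pow(W, 2))) (Function('q')(W, N) = Add(Mul(Pow(W, 2), N), W) = Add(Mul(N, Pow(W, 2)), W) = Add(W, Mul(N, Pow(W, 2))))
Function('P')(S) = -4 (Function('P')(S) = Add(-1, -3) = -4)
Function('U')(E) = Mul(Pow(E, -1), Add(1, E)) (Function('U')(E) = Mul(Mul(1, Add(1, Mul(E, 1))), Pow(E, -1)) = Mul(Mul(1, Add(1, E)), Pow(E, -1)) = Mul(Add(1, E), Pow(E, -1)) = Mul(Pow(E, -1), Add(1, E)))
Function('R')(M) = Mul(Add(-283, M), Add(M, Mul(Pow(M, -1), Add(1, M)))) (Function('R')(M) = Mul(Add(M, Mul(Pow(M, -1), Add(1, M))), Add(M, -283)) = Mul(Add(M, Mul(Pow(M, -1), Add(1, M))), Add(-283, M)) = Mul(Add(-283, M), Add(M, Mul(Pow(M, -1), Add(1, M)))))
Pow(Function('R')(Function('P')(-3)), -1) = Pow(Add(-282, Pow(-4, 2), Mul(-283, Pow(-4, -1)), Mul(-282, -4)), -1) = Pow(Add(-282, 16, Mul(-283, Rational(-1, 4)), 1128), -1) = Pow(Add(-282, 16, Rational(283, 4), 1128), -1) = Pow(Rational(3731, 4), -1) = Rational(4, 3731)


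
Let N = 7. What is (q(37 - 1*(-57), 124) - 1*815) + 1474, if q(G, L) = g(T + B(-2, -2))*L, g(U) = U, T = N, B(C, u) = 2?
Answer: 1775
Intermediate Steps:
T = 7
q(G, L) = 9*L (q(G, L) = (7 + 2)*L = 9*L)
(q(37 - 1*(-57), 124) - 1*815) + 1474 = (9*124 - 1*815) + 1474 = (1116 - 815) + 1474 = 301 + 1474 = 1775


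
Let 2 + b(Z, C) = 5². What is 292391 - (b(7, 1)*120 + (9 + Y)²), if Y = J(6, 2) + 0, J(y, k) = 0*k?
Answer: 289550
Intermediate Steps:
b(Z, C) = 23 (b(Z, C) = -2 + 5² = -2 + 25 = 23)
J(y, k) = 0
Y = 0 (Y = 0 + 0 = 0)
292391 - (b(7, 1)*120 + (9 + Y)²) = 292391 - (23*120 + (9 + 0)²) = 292391 - (2760 + 9²) = 292391 - (2760 + 81) = 292391 - 1*2841 = 292391 - 2841 = 289550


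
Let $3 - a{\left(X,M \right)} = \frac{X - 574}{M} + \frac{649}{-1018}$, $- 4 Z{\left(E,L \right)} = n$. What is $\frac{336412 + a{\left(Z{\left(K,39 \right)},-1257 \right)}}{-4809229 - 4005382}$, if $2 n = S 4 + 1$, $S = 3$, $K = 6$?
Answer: $- \frac{573980814129}{15039207220648} \approx -0.038166$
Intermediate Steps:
$n = \frac{13}{2}$ ($n = \frac{3 \cdot 4 + 1}{2} = \frac{12 + 1}{2} = \frac{1}{2} \cdot 13 = \frac{13}{2} \approx 6.5$)
$Z{\left(E,L \right)} = - \frac{13}{8}$ ($Z{\left(E,L \right)} = \left(- \frac{1}{4}\right) \frac{13}{2} = - \frac{13}{8}$)
$a{\left(X,M \right)} = \frac{3703}{1018} - \frac{-574 + X}{M}$ ($a{\left(X,M \right)} = 3 - \left(\frac{X - 574}{M} + \frac{649}{-1018}\right) = 3 - \left(\frac{-574 + X}{M} + 649 \left(- \frac{1}{1018}\right)\right) = 3 - \left(\frac{-574 + X}{M} - \frac{649}{1018}\right) = 3 - \left(- \frac{649}{1018} + \frac{-574 + X}{M}\right) = 3 + \left(\frac{649}{1018} - \frac{-574 + X}{M}\right) = \frac{3703}{1018} - \frac{-574 + X}{M}$)
$\frac{336412 + a{\left(Z{\left(K,39 \right)},-1257 \right)}}{-4809229 - 4005382} = \frac{336412 + \frac{574 - - \frac{13}{8} + \frac{3703}{1018} \left(-1257\right)}{-1257}}{-4809229 - 4005382} = \frac{336412 - \frac{574 + \frac{13}{8} - \frac{4654671}{1018}}{1257}}{-8814611} = \left(336412 - - \frac{5424913}{1706168}\right) \left(- \frac{1}{8814611}\right) = \left(336412 + \frac{5424913}{1706168}\right) \left(- \frac{1}{8814611}\right) = \frac{573980814129}{1706168} \left(- \frac{1}{8814611}\right) = - \frac{573980814129}{15039207220648}$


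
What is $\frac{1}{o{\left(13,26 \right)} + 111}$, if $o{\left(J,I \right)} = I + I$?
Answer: $\frac{1}{163} \approx 0.006135$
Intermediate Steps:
$o{\left(J,I \right)} = 2 I$
$\frac{1}{o{\left(13,26 \right)} + 111} = \frac{1}{2 \cdot 26 + 111} = \frac{1}{52 + 111} = \frac{1}{163}$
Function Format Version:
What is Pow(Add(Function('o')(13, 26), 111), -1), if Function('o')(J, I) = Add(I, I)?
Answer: Rational(1, 163) ≈ 0.0061350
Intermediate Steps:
Function('o')(J, I) = Mul(2, I)
Pow(Add(Function('o')(13, 26), 111), -1) = Pow(Add(Mul(2, 26), 111), -1) = Pow(Add(52, 111), -1) = Pow(163, -1) = Rational(1, 163)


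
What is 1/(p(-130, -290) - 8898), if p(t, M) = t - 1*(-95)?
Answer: -1/8933 ≈ -0.00011194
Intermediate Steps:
p(t, M) = 95 + t (p(t, M) = t + 95 = 95 + t)
1/(p(-130, -290) - 8898) = 1/((95 - 130) - 8898) = 1/(-35 - 8898) = 1/(-8933) = -1/8933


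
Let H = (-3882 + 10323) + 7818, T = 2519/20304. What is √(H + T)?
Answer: √40821932955/1692 ≈ 119.41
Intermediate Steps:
T = 2519/20304 (T = 2519*(1/20304) = 2519/20304 ≈ 0.12406)
H = 14259 (H = 6441 + 7818 = 14259)
√(H + T) = √(14259 + 2519/20304) = √(289517255/20304) = √40821932955/1692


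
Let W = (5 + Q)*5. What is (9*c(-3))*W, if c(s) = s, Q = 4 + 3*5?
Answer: -3240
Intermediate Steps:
Q = 19 (Q = 4 + 15 = 19)
W = 120 (W = (5 + 19)*5 = 24*5 = 120)
(9*c(-3))*W = (9*(-3))*120 = -27*120 = -3240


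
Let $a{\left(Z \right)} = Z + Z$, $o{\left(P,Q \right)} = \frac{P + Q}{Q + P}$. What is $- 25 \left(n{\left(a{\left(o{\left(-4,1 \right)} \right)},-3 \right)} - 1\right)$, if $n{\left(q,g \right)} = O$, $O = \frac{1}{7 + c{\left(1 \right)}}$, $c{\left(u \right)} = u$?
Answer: $\frac{175}{8} \approx 21.875$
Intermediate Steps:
$o{\left(P,Q \right)} = 1$ ($o{\left(P,Q \right)} = \frac{P + Q}{P + Q} = 1$)
$a{\left(Z \right)} = 2 Z$
$O = \frac{1}{8}$ ($O = \frac{1}{7 + 1} = \frac{1}{8} \approx 0.125$)
$n{\left(q,g \right)} = \frac{1}{8}$
$- 25 \left(n{\left(a{\left(o{\left(-4,1 \right)} \right)},-3 \right)} - 1\right) = - 25 \left(\frac{1}{8} - 1\right) = \left(-25\right) \left(- \frac{7}{8}\right) = \frac{175}{8}$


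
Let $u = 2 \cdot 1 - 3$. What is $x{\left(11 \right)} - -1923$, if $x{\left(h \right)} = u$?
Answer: $1922$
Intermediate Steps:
$u = -1$ ($u = 2 - 3 = -1$)
$x{\left(h \right)} = -1$
$x{\left(11 \right)} - -1923 = -1 - -1923 = -1 + 1923 = 1922$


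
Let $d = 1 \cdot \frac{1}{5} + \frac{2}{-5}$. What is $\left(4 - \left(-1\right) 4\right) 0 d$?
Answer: $0$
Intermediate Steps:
$d = - \frac{1}{5}$ ($d = 1 \cdot \frac{1}{5} + 2 \left(- \frac{1}{5}\right) = \frac{1}{5} - \frac{2}{5} = - \frac{1}{5} \approx -0.2$)
$\left(4 - \left(-1\right) 4\right) 0 d = \left(4 - \left(-1\right) 4\right) 0 \left(- \frac{1}{5}\right) = \left(4 - -4\right) 0 \left(- \frac{1}{5}\right) = \left(4 + 4\right) 0 \left(- \frac{1}{5}\right) = 8 \cdot 0 \left(- \frac{1}{5}\right) = 0 \left(- \frac{1}{5}\right) = 0$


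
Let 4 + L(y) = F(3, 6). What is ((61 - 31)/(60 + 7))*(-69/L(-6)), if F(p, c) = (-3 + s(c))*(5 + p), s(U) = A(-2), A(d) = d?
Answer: 1035/1474 ≈ 0.70217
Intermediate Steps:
s(U) = -2
F(p, c) = -25 - 5*p (F(p, c) = (-3 - 2)*(5 + p) = -5*(5 + p) = -25 - 5*p)
L(y) = -44 (L(y) = -4 + (-25 - 5*3) = -4 + (-25 - 15) = -4 - 40 = -44)
((61 - 31)/(60 + 7))*(-69/L(-6)) = ((61 - 31)/(60 + 7))*(-69/(-44)) = (30/67)*(-69*(-1/44)) = (30*(1/67))*(69/44) = (30/67)*(69/44) = 1035/1474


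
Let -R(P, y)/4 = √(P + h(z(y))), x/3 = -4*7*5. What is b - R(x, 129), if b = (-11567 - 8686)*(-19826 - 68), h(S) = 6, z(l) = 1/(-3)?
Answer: 402913182 + 12*I*√46 ≈ 4.0291e+8 + 81.388*I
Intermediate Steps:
z(l) = -⅓
x = -420 (x = 3*(-4*7*5) = 3*(-28*5) = 3*(-140) = -420)
R(P, y) = -4*√(6 + P) (R(P, y) = -4*√(P + 6) = -4*√(6 + P))
b = 402913182 (b = -20253*(-19894) = 402913182)
b - R(x, 129) = 402913182 - (-4)*√(6 - 420) = 402913182 - (-4)*√(-414) = 402913182 - (-4)*3*I*√46 = 402913182 - (-12)*I*√46 = 402913182 + 12*I*√46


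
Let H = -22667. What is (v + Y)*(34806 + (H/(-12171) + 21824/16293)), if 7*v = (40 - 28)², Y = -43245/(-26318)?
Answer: 3138833699903907219/4059155914142 ≈ 7.7327e+5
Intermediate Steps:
Y = 43245/26318 (Y = -43245*(-1/26318) = 43245/26318 ≈ 1.6432)
v = 144/7 (v = (40 - 28)²/7 = (⅐)*12² = (⅐)*144 = 144/7 ≈ 20.571)
(v + Y)*(34806 + (H/(-12171) + 21824/16293)) = (144/7 + 43245/26318)*(34806 + (-22667/(-12171) + 21824/16293)) = 4092507*(34806 + (-22667*(-1/12171) + 21824*(1/16293)))/184226 = 4092507*(34806 + (22667/12171 + 21824/16293))/184226 = 4092507*(34806 + 211644445/66100701)/184226 = (4092507/184226)*(2300912643451/66100701) = 3138833699903907219/4059155914142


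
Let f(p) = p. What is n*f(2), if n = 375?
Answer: 750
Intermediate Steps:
n*f(2) = 375*2 = 750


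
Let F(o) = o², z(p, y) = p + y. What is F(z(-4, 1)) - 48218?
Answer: -48209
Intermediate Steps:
F(z(-4, 1)) - 48218 = (-4 + 1)² - 48218 = (-3)² - 48218 = 9 - 48218 = -48209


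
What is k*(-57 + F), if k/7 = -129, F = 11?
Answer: 41538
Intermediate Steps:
k = -903 (k = 7*(-129) = -903)
k*(-57 + F) = -903*(-57 + 11) = -903*(-46) = 41538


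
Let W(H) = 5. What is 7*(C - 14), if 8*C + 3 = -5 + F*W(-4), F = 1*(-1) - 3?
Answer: -245/2 ≈ -122.50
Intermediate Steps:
F = -4 (F = -1 - 3 = -4)
C = -7/2 (C = -3/8 + (-5 - 4*5)/8 = -3/8 + (-5 - 20)/8 = -3/8 + (⅛)*(-25) = -3/8 - 25/8 = -7/2 ≈ -3.5000)
7*(C - 14) = 7*(-7/2 - 14) = 7*(-35/2) = -245/2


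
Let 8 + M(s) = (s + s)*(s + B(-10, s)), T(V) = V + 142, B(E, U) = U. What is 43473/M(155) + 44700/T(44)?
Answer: 717233063/2978852 ≈ 240.77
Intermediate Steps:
T(V) = 142 + V
M(s) = -8 + 4*s**2 (M(s) = -8 + (s + s)*(s + s) = -8 + (2*s)*(2*s) = -8 + 4*s**2)
43473/M(155) + 44700/T(44) = 43473/(-8 + 4*155**2) + 44700/(142 + 44) = 43473/(-8 + 4*24025) + 44700/186 = 43473/(-8 + 96100) + 44700*(1/186) = 43473/96092 + 7450/31 = 717233063/2978852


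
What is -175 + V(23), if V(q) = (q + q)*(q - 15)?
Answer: 193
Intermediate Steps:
V(q) = 2*q*(-15 + q) (V(q) = (2*q)*(-15 + q) = 2*q*(-15 + q))
-175 + V(23) = -175 + 2*23*(-15 + 23) = -175 + 2*23*8 = -175 + 368 = 193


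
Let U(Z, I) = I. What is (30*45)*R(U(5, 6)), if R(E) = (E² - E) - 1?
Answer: 39150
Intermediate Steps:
R(E) = -1 + E² - E
(30*45)*R(U(5, 6)) = (30*45)*(-1 + 6² - 1*6) = 1350*(-1 + 36 - 6) = 1350*29 = 39150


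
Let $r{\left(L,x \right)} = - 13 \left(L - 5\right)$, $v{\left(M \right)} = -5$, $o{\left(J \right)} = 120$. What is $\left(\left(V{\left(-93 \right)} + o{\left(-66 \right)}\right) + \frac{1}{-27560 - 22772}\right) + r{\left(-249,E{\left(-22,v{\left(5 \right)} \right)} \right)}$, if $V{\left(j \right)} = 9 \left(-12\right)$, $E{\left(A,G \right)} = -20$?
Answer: $\frac{166800247}{50332} \approx 3314.0$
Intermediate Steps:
$V{\left(j \right)} = -108$
$r{\left(L,x \right)} = 65 - 13 L$ ($r{\left(L,x \right)} = - 13 \left(-5 + L\right) = 65 - 13 L$)
$\left(\left(V{\left(-93 \right)} + o{\left(-66 \right)}\right) + \frac{1}{-27560 - 22772}\right) + r{\left(-249,E{\left(-22,v{\left(5 \right)} \right)} \right)} = \left(\left(-108 + 120\right) + \frac{1}{-27560 - 22772}\right) + \left(65 - -3237\right) = \left(12 + \frac{1}{-50332}\right) + \left(65 + 3237\right) = \left(12 - \frac{1}{50332}\right) + 3302 = \frac{603983}{50332} + 3302 = \frac{166800247}{50332}$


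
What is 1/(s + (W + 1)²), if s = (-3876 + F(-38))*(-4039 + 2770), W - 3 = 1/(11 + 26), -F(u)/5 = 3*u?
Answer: 1369/5743407067 ≈ 2.3836e-7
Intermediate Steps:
F(u) = -15*u
W = 112/37 (W = 3 + 1/(11 + 26) = 3 + 1/37 = 112/37 ≈ 3.0270)
s = 4195314 (s = (-3876 - 15*(-38))*(-4039 + 2770) = (-3876 + 570)*(-1269) = -3306*(-1269) = 4195314)
1/(s + (W + 1)²) = 1/(4195314 + (112/37 + 1)²) = 1/(4195314 + (149/37)²) = 1/(4195314 + 22201/1369) = 1/(5743407067/1369) = 1369/5743407067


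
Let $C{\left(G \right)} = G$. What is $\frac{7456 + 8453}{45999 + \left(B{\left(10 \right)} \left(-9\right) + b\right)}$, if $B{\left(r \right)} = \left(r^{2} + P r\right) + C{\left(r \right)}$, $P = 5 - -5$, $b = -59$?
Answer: $\frac{15909}{44050} \approx 0.36116$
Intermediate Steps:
$P = 10$ ($P = 5 + 5 = 10$)
$B{\left(r \right)} = r^{2} + 11 r$ ($B{\left(r \right)} = \left(r^{2} + 10 r\right) + r = r^{2} + 11 r$)
$\frac{7456 + 8453}{45999 + \left(B{\left(10 \right)} \left(-9\right) + b\right)} = \frac{7456 + 8453}{45999 + \left(10 \left(11 + 10\right) \left(-9\right) - 59\right)} = \frac{15909}{45999 + \left(10 \cdot 21 \left(-9\right) - 59\right)} = \frac{15909}{45999 + \left(210 \left(-9\right) - 59\right)} = \frac{15909}{45999 - 1949} = \frac{15909}{44050}$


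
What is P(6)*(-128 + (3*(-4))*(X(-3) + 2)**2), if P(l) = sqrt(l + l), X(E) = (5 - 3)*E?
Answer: -640*sqrt(3) ≈ -1108.5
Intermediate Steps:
X(E) = 2*E
P(l) = sqrt(2)*sqrt(l) (P(l) = sqrt(2*l) = sqrt(2)*sqrt(l))
P(6)*(-128 + (3*(-4))*(X(-3) + 2)**2) = (sqrt(2)*sqrt(6))*(-128 + (3*(-4))*(2*(-3) + 2)**2) = (2*sqrt(3))*(-128 - 12*(-6 + 2)**2) = (2*sqrt(3))*(-128 - 12*(-4)**2) = (2*sqrt(3))*(-128 - 12*16) = (2*sqrt(3))*(-128 - 192) = (2*sqrt(3))*(-320) = -640*sqrt(3)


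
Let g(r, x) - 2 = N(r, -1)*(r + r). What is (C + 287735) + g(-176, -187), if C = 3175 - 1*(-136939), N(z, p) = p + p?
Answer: 428555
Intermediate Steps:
N(z, p) = 2*p
C = 140114 (C = 3175 + 136939 = 140114)
g(r, x) = 2 - 4*r (g(r, x) = 2 + (2*(-1))*(r + r) = 2 - 4*r)
(C + 287735) + g(-176, -187) = (140114 + 287735) + (2 - 4*(-176)) = 427849 + (2 + 704) = 427849 + 706 = 428555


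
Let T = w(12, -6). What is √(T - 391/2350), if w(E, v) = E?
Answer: √2614046/470 ≈ 3.4400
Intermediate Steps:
T = 12
√(T - 391/2350) = √(12 - 391/2350) = √(27809/2350) = √2614046/470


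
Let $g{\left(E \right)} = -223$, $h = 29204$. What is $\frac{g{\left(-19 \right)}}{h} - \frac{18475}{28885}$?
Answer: $- \frac{109197051}{168711508} \approx -0.64724$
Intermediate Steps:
$\frac{g{\left(-19 \right)}}{h} - \frac{18475}{28885} = - \frac{223}{29204} - \frac{18475}{28885} = \left(-223\right) \frac{1}{29204} - \frac{3695}{5777} = - \frac{223}{29204} - \frac{3695}{5777} = - \frac{109197051}{168711508}$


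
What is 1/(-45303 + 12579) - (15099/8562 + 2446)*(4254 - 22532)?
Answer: 2089240724729785/46697148 ≈ 4.4740e+7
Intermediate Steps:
1/(-45303 + 12579) - (15099/8562 + 2446)*(4254 - 22532) = 1/(-32724) - (15099*(1/8562) + 2446)*(-18278) = -1/32724 - (5033/2854 + 2446)*(-18278) = -1/32724 - 6985917*(-18278)/2854 = -1/32724 - 1*(-63844295463/1427) = -1/32724 + 63844295463/1427 = 2089240724729785/46697148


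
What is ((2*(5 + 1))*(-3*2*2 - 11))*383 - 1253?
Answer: -106961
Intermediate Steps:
((2*(5 + 1))*(-3*2*2 - 11))*383 - 1253 = ((2*6)*(-6*2 - 11))*383 - 1253 = (12*(-12 - 11))*383 - 1253 = (12*(-23))*383 - 1253 = -276*383 - 1253 = -105708 - 1253 = -106961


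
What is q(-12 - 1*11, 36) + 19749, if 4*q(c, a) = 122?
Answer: 39559/2 ≈ 19780.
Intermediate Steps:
q(c, a) = 61/2 (q(c, a) = (1/4)*122 = 61/2)
q(-12 - 1*11, 36) + 19749 = 61/2 + 19749 = 39559/2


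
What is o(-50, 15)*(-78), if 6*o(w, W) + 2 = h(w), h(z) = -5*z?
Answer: -3224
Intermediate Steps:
o(w, W) = -⅓ - 5*w/6 (o(w, W) = -⅓ + (-5*w)/6 = -⅓ - 5*w/6)
o(-50, 15)*(-78) = (-⅓ - ⅚*(-50))*(-78) = (-⅓ + 125/3)*(-78) = (124/3)*(-78) = -3224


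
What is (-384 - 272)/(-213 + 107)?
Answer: 328/53 ≈ 6.1887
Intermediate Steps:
(-384 - 272)/(-213 + 107) = -656/(-106) = -656*(-1/106) = 328/53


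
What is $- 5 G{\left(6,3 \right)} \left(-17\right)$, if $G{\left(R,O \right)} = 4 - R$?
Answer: $-170$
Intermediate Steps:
$- 5 G{\left(6,3 \right)} \left(-17\right) = - 5 \left(4 - 6\right) \left(-17\right) = \left(-5\right) \left(-2\right) \left(-17\right) = 10 \left(-17\right) = -170$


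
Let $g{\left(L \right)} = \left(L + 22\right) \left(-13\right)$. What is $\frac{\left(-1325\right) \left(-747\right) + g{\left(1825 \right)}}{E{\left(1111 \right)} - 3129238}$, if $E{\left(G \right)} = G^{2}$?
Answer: $- \frac{965764}{1894917} \approx -0.50966$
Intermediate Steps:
$g{\left(L \right)} = -286 - 13 L$ ($g{\left(L \right)} = \left(22 + L\right) \left(-13\right) = -286 - 13 L$)
$\frac{\left(-1325\right) \left(-747\right) + g{\left(1825 \right)}}{E{\left(1111 \right)} - 3129238} = \frac{\left(-1325\right) \left(-747\right) - 24011}{1111^{2} - 3129238} = \frac{989775 - 24011}{1234321 - 3129238} = \frac{989775 - 24011}{-1894917} = 965764 \left(- \frac{1}{1894917}\right) = - \frac{965764}{1894917}$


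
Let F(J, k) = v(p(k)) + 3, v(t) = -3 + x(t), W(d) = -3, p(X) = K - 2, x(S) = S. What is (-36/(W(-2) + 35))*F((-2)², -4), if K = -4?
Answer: 27/4 ≈ 6.7500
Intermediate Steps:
p(X) = -6 (p(X) = -4 - 2 = -6)
v(t) = -3 + t
F(J, k) = -6 (F(J, k) = (-3 - 6) + 3 = -9 + 3 = -6)
(-36/(W(-2) + 35))*F((-2)², -4) = (-36/(-3 + 35))*(-6) = (-36/32)*(-6) = ((1/32)*(-36))*(-6) = -9/8*(-6) = 27/4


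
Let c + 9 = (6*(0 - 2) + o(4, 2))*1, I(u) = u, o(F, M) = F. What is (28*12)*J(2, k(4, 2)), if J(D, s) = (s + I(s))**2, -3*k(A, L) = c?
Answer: 129472/3 ≈ 43157.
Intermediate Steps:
c = -17 (c = -9 + (6*(0 - 2) + 4)*1 = -9 + (6*(-2) + 4)*1 = -9 + (-12 + 4)*1 = -9 - 8*1 = -9 - 8 = -17)
k(A, L) = 17/3 (k(A, L) = -1/3*(-17) = 17/3)
J(D, s) = 4*s**2 (J(D, s) = (s + s)**2 = (2*s)**2 = 4*s**2)
(28*12)*J(2, k(4, 2)) = (28*12)*(4*(17/3)**2) = 336*(4*(289/9)) = 336*(1156/9) = 129472/3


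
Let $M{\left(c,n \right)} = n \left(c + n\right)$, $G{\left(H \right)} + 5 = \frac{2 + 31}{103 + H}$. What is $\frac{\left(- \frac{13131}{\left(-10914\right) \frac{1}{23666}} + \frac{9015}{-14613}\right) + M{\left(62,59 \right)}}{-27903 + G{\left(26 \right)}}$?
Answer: $- \frac{13567896129461}{10632711191517} \approx -1.2761$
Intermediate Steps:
$G{\left(H \right)} = -5 + \frac{33}{103 + H}$ ($G{\left(H \right)} = -5 + \frac{2 + 31}{103 + H} = -5 + \frac{33}{103 + H}$)
$\frac{\left(- \frac{13131}{\left(-10914\right) \frac{1}{23666}} + \frac{9015}{-14613}\right) + M{\left(62,59 \right)}}{-27903 + G{\left(26 \right)}} = \frac{\left(- \frac{13131}{\left(-10914\right) \frac{1}{23666}} + \frac{9015}{-14613}\right) + 59 \left(62 + 59\right)}{-27903 + \frac{-482 - 130}{103 + 26}} = \frac{\left(- \frac{13131}{\left(-10914\right) \frac{1}{23666}} + 9015 \left(- \frac{1}{14613}\right)\right) + 59 \cdot 121}{-27903 + \frac{-482 - 130}{129}} = \frac{\left(- \frac{13131}{- \frac{5457}{11833}} - \frac{3005}{4871}\right) + 7139}{-27903 + \frac{1}{129} \left(-612\right)} = \frac{\left(\left(-13131\right) \left(- \frac{11833}{5457}\right) - \frac{3005}{4871}\right) + 7139}{-27903 - \frac{204}{43}} = \frac{\left(\frac{51793041}{1819} - \frac{3005}{4871}\right) + 7139}{- \frac{1200033}{43}} = \left(\frac{252278436616}{8860349} + 7139\right) \left(- \frac{43}{1200033}\right) = \frac{315532468127}{8860349} \left(- \frac{43}{1200033}\right) = - \frac{13567896129461}{10632711191517}$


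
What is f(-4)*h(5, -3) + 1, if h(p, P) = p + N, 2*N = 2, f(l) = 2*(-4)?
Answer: -47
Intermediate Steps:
f(l) = -8
N = 1 (N = (1/2)*2 = 1)
h(p, P) = 1 + p (h(p, P) = p + 1 = 1 + p)
f(-4)*h(5, -3) + 1 = -8*(1 + 5) + 1 = -8*6 + 1 = -48 + 1 = -47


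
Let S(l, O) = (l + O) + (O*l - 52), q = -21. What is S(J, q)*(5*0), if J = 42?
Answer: 0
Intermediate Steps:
S(l, O) = -52 + O + l + O*l (S(l, O) = (O + l) + (-52 + O*l) = -52 + O + l + O*l)
S(J, q)*(5*0) = (-52 - 21 + 42 - 21*42)*(5*0) = (-52 - 21 + 42 - 882)*0 = -913*0 = 0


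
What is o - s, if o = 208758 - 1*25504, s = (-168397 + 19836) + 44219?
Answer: 287596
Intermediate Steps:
s = -104342 (s = -148561 + 44219 = -104342)
o = 183254 (o = 208758 - 25504 = 183254)
o - s = 183254 - 1*(-104342) = 183254 + 104342 = 287596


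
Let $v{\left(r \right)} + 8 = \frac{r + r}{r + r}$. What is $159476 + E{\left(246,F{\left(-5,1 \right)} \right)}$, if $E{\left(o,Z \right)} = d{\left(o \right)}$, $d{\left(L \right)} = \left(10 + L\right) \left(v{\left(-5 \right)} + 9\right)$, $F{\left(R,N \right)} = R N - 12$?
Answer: $159988$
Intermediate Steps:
$v{\left(r \right)} = -7$ ($v{\left(r \right)} = -8 + \frac{r + r}{r + r} = -8 + \frac{2 r}{2 r} = -8 + 2 r \frac{1}{2 r} = -8 + 1 = -7$)
$F{\left(R,N \right)} = -12 + N R$ ($F{\left(R,N \right)} = N R - 12 = -12 + N R$)
$d{\left(L \right)} = 20 + 2 L$ ($d{\left(L \right)} = \left(10 + L\right) \left(-7 + 9\right) = \left(10 + L\right) 2 = 20 + 2 L$)
$E{\left(o,Z \right)} = 20 + 2 o$
$159476 + E{\left(246,F{\left(-5,1 \right)} \right)} = 159476 + \left(20 + 2 \cdot 246\right) = 159476 + \left(20 + 492\right) = 159476 + 512 = 159988$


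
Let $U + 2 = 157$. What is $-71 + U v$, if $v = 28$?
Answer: $4269$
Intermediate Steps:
$U = 155$ ($U = -2 + 157 = 155$)
$-71 + U v = -71 + 155 \cdot 28 = -71 + 4340 = 4269$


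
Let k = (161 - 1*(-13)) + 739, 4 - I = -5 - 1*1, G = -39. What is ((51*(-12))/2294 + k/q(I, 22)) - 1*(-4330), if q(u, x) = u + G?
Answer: 142972705/33263 ≈ 4298.3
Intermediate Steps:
I = 10 (I = 4 - (-5 - 1*1) = 4 - (-5 - 1) = 4 - 1*(-6) = 4 + 6 = 10)
k = 913 (k = (161 + 13) + 739 = 174 + 739 = 913)
q(u, x) = -39 + u (q(u, x) = u - 39 = -39 + u)
((51*(-12))/2294 + k/q(I, 22)) - 1*(-4330) = ((51*(-12))/2294 + 913/(-39 + 10)) - 1*(-4330) = (-612*1/2294 + 913/(-29)) + 4330 = (-306/1147 + 913*(-1/29)) + 4330 = (-306/1147 - 913/29) + 4330 = -1056085/33263 + 4330 = 142972705/33263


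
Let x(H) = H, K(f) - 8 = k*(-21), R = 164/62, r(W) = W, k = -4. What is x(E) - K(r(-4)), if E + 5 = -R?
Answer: -3089/31 ≈ -99.645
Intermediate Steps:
R = 82/31 (R = 164*(1/62) = 82/31 ≈ 2.6452)
K(f) = 92 (K(f) = 8 - 4*(-21) = 8 + 84 = 92)
E = -237/31 (E = -5 - 1*82/31 = -5 - 82/31 = -237/31 ≈ -7.6452)
x(E) - K(r(-4)) = -237/31 - 1*92 = -237/31 - 92 = -3089/31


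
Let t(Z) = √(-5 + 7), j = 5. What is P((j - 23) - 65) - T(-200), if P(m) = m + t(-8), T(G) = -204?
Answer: 121 + √2 ≈ 122.41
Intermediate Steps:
t(Z) = √2
P(m) = m + √2
P((j - 23) - 65) - T(-200) = (((5 - 23) - 65) + √2) - 1*(-204) = ((-18 - 65) + √2) + 204 = (-83 + √2) + 204 = 121 + √2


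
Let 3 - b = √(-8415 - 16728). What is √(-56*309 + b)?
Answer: √(-17301 - 17*I*√87) ≈ 0.6028 - 131.53*I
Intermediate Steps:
b = 3 - 17*I*√87 (b = 3 - √(-8415 - 16728) = 3 - √(-25143) = 3 - 17*I*√87 ≈ 3.0 - 158.57*I)
√(-56*309 + b) = √(-56*309 + (3 - 17*I*√87)) = √(-17304 + (3 - 17*I*√87)) = √(-17301 - 17*I*√87)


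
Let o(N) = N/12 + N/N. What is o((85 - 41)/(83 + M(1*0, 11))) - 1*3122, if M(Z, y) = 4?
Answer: -814570/261 ≈ -3121.0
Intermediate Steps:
o(N) = 1 + N/12 (o(N) = N*(1/12) + 1 = N/12 + 1 = 1 + N/12)
o((85 - 41)/(83 + M(1*0, 11))) - 1*3122 = (1 + ((85 - 41)/(83 + 4))/12) - 1*3122 = (1 + (44/87)/12) - 3122 = (1 + (44*(1/87))/12) - 3122 = (1 + (1/12)*(44/87)) - 3122 = (1 + 11/261) - 3122 = 272/261 - 3122 = -814570/261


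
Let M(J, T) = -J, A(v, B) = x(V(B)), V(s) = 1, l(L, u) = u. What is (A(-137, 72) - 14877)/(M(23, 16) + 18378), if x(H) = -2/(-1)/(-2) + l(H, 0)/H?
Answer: -14878/18355 ≈ -0.81057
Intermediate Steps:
x(H) = -1 (x(H) = -2/(-1)/(-2) + 0/H = -2*(-1)*(-½) + 0 = 2*(-½) + 0 = -1 + 0 = -1)
A(v, B) = -1
(A(-137, 72) - 14877)/(M(23, 16) + 18378) = (-1 - 14877)/(-1*23 + 18378) = -14878/(-23 + 18378) = -14878/18355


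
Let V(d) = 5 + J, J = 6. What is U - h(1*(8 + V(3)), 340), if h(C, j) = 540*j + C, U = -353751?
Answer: -537370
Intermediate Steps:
V(d) = 11 (V(d) = 5 + 6 = 11)
h(C, j) = C + 540*j
U - h(1*(8 + V(3)), 340) = -353751 - (1*(8 + 11) + 540*340) = -353751 - (1*19 + 183600) = -353751 - (19 + 183600) = -353751 - 1*183619 = -353751 - 183619 = -537370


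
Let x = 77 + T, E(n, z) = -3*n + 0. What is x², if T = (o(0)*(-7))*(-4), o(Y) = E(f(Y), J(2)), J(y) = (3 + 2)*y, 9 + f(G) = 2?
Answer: 442225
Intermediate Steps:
f(G) = -7 (f(G) = -9 + 2 = -7)
J(y) = 5*y
E(n, z) = -3*n
o(Y) = 21 (o(Y) = -3*(-7) = 21)
T = 588 (T = (21*(-7))*(-4) = -147*(-4) = 588)
x = 665 (x = 77 + 588 = 665)
x² = 665² = 442225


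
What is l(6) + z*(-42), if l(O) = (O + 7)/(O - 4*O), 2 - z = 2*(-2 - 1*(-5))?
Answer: 3011/18 ≈ 167.28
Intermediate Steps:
z = -4 (z = 2 - 2*(-2 - 1*(-5)) = 2 - 2*(-2 + 5) = 2 - 2*3 = 2 - 1*6 = 2 - 6 = -4)
l(O) = -(7 + O)/(3*O) (l(O) = (7 + O)/((-3*O)) = (7 + O)*(-1/(3*O)) = -(7 + O)/(3*O))
l(6) + z*(-42) = (1/3)*(-7 - 1*6)/6 - 4*(-42) = (1/3)*(1/6)*(-7 - 6) + 168 = (1/3)*(1/6)*(-13) + 168 = -13/18 + 168 = 3011/18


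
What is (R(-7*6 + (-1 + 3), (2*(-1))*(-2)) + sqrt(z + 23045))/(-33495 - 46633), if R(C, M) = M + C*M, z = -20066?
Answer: 39/20032 - 3*sqrt(331)/80128 ≈ 0.0012657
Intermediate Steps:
(R(-7*6 + (-1 + 3), (2*(-1))*(-2)) + sqrt(z + 23045))/(-33495 - 46633) = (((2*(-1))*(-2))*(1 + (-7*6 + (-1 + 3))) + sqrt(-20066 + 23045))/(-33495 - 46633) = ((-2*(-2))*(1 + (-42 + 2)) + sqrt(2979))/(-80128) = (4*(1 - 40) + 3*sqrt(331))*(-1/80128) = (4*(-39) + 3*sqrt(331))*(-1/80128) = (-156 + 3*sqrt(331))*(-1/80128) = 39/20032 - 3*sqrt(331)/80128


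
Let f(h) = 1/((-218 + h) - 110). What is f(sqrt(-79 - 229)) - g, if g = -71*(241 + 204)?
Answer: 852211853/26973 - I*sqrt(77)/53946 ≈ 31595.0 - 0.00016266*I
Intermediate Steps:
g = -31595 (g = -71*445 = -31595)
f(h) = 1/(-328 + h)
f(sqrt(-79 - 229)) - g = 1/(-328 + sqrt(-79 - 229)) - 1*(-31595) = 1/(-328 + sqrt(-308)) + 31595 = 1/(-328 + 2*I*sqrt(77)) + 31595 = 31595 + 1/(-328 + 2*I*sqrt(77))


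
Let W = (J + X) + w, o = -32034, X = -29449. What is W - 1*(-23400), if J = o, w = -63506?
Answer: -101589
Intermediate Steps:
J = -32034
W = -124989 (W = (-32034 - 29449) - 63506 = -61483 - 63506 = -124989)
W - 1*(-23400) = -124989 - 1*(-23400) = -124989 + 23400 = -101589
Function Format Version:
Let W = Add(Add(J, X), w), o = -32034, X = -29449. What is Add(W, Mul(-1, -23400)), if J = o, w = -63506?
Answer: -101589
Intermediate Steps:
J = -32034
W = -124989 (W = Add(Add(-32034, -29449), -63506) = Add(-61483, -63506) = -124989)
Add(W, Mul(-1, -23400)) = Add(-124989, Mul(-1, -23400)) = Add(-124989, 23400) = -101589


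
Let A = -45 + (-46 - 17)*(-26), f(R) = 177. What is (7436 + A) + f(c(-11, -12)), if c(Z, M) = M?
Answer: 9206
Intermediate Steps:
A = 1593 (A = -45 - 63*(-26) = -45 + 1638 = 1593)
(7436 + A) + f(c(-11, -12)) = (7436 + 1593) + 177 = 9029 + 177 = 9206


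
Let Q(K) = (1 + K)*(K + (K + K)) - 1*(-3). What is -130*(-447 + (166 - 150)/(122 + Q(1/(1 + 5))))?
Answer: 87546810/1507 ≈ 58093.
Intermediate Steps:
Q(K) = 3 + 3*K*(1 + K) (Q(K) = (1 + K)*(K + 2*K) + 3 = (1 + K)*(3*K) + 3 = 3*K*(1 + K) + 3 = 3 + 3*K*(1 + K))
-130*(-447 + (166 - 150)/(122 + Q(1/(1 + 5)))) = -130*(-447 + (166 - 150)/(122 + (3 + 3/(1 + 5) + 3*(1/(1 + 5))²))) = -130*(-447 + 16/(122 + (3 + 3/6 + 3*(1/6)²))) = -130*(-447 + 16/(122 + (3 + 3*(⅙) + 3*(⅙)²))) = -130*(-447 + 16/(122 + (3 + ½ + 3*(1/36)))) = -130*(-447 + 16/(122 + (3 + ½ + 1/12))) = -130*(-447 + 16/(122 + 43/12)) = -130*(-447 + 16/(1507/12)) = -130*(-447 + 16*(12/1507)) = -130*(-447 + 192/1507) = -130*(-673437/1507) = 87546810/1507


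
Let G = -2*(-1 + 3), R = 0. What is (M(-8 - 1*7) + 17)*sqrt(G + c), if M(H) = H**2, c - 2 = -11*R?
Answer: 242*I*sqrt(2) ≈ 342.24*I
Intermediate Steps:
c = 2 (c = 2 - 11*0 = 2 + 0 = 2)
G = -4 (G = -2*2 = -4)
(M(-8 - 1*7) + 17)*sqrt(G + c) = ((-8 - 1*7)**2 + 17)*sqrt(-4 + 2) = ((-8 - 7)**2 + 17)*sqrt(-2) = ((-15)**2 + 17)*(I*sqrt(2)) = (225 + 17)*(I*sqrt(2)) = 242*(I*sqrt(2)) = 242*I*sqrt(2)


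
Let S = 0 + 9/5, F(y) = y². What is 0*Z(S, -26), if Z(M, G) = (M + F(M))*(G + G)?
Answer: 0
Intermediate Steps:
S = 9/5 (S = 0 + 9*(⅕) = 0 + 9/5 = 9/5 ≈ 1.8000)
Z(M, G) = 2*G*(M + M²) (Z(M, G) = (M + M²)*(G + G) = (M + M²)*(2*G) = 2*G*(M + M²))
0*Z(S, -26) = 0*(2*(-26)*(9/5)*(1 + 9/5)) = 0*(2*(-26)*(9/5)*(14/5)) = 0*(-6552/25) = 0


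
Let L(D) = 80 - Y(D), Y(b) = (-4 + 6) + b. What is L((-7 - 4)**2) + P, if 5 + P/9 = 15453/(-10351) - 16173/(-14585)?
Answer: -13807079018/150969335 ≈ -91.456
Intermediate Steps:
Y(b) = 2 + b
L(D) = 78 - D (L(D) = 80 - (2 + D) = 80 + (-2 - D) = 78 - D)
P = -7315397613/150969335 (P = -45 + 9*(15453/(-10351) - 16173/(-14585)) = -45 + 9*(15453*(-1/10351) - 16173*(-1/14585)) = -45 + 9*(-15453/10351 + 16173/14585) = -45 + 9*(-57975282/150969335) = -45 - 521777538/150969335 = -7315397613/150969335 ≈ -48.456)
L((-7 - 4)**2) + P = (78 - (-7 - 4)**2) - 7315397613/150969335 = (78 - 1*(-11)**2) - 7315397613/150969335 = (78 - 1*121) - 7315397613/150969335 = (78 - 121) - 7315397613/150969335 = -43 - 7315397613/150969335 = -13807079018/150969335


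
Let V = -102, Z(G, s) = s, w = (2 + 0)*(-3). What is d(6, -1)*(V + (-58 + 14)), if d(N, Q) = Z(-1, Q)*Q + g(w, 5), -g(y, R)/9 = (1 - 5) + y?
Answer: -13286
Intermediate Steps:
w = -6 (w = 2*(-3) = -6)
g(y, R) = 36 - 9*y (g(y, R) = -9*((1 - 5) + y) = -9*(-4 + y) = 36 - 9*y)
d(N, Q) = 90 + Q**2 (d(N, Q) = Q*Q + (36 - 9*(-6)) = Q**2 + (36 + 54) = Q**2 + 90 = 90 + Q**2)
d(6, -1)*(V + (-58 + 14)) = (90 + (-1)**2)*(-102 + (-58 + 14)) = (90 + 1)*(-102 - 44) = 91*(-146) = -13286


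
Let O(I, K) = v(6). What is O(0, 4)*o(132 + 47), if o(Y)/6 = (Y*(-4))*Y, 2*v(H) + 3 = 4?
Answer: -384492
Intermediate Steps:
v(H) = ½ (v(H) = -3/2 + (½)*4 = -3/2 + 2 = ½)
O(I, K) = ½
o(Y) = -24*Y² (o(Y) = 6*((Y*(-4))*Y) = 6*((-4*Y)*Y) = 6*(-4*Y²) = -24*Y²)
O(0, 4)*o(132 + 47) = (-24*(132 + 47)²)/2 = (-24*179²)/2 = (-24*32041)/2 = (½)*(-768984) = -384492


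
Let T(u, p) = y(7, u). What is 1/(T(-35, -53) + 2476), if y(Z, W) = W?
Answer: 1/2441 ≈ 0.00040967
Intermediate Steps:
T(u, p) = u
1/(T(-35, -53) + 2476) = 1/(-35 + 2476) = 1/2441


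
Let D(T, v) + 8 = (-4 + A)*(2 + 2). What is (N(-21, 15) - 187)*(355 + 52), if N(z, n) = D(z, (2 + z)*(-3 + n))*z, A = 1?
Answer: 94831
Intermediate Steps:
D(T, v) = -20 (D(T, v) = -8 + (-4 + 1)*(2 + 2) = -8 - 3*4 = -8 - 12 = -20)
N(z, n) = -20*z
(N(-21, 15) - 187)*(355 + 52) = (-20*(-21) - 187)*(355 + 52) = (420 - 187)*407 = 233*407 = 94831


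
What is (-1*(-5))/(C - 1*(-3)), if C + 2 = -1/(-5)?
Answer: 25/6 ≈ 4.1667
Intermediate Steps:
C = -9/5 (C = -2 - 1/(-5) = -2 - 1*(-⅕) = -2 + ⅕ = -9/5 ≈ -1.8000)
(-1*(-5))/(C - 1*(-3)) = (-1*(-5))/(-9/5 - 1*(-3)) = 5/(-9/5 + 3) = 5/(6/5) = (⅚)*5 = 25/6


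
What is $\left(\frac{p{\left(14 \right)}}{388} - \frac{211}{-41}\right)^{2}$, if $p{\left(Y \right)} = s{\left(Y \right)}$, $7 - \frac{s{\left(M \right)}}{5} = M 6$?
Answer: $\frac{4366962889}{253064464} \approx 17.256$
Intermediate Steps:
$s{\left(M \right)} = 35 - 30 M$ ($s{\left(M \right)} = 35 - 5 M 6 = 35 - 5 \cdot 6 M = 35 - 30 M$)
$p{\left(Y \right)} = 35 - 30 Y$
$\left(\frac{p{\left(14 \right)}}{388} - \frac{211}{-41}\right)^{2} = \left(\frac{35 - 420}{388} - \frac{211}{-41}\right)^{2} = \left(\left(35 - 420\right) \frac{1}{388} - - \frac{211}{41}\right)^{2} = \left(\left(-385\right) \frac{1}{388} + \frac{211}{41}\right)^{2} = \left(- \frac{385}{388} + \frac{211}{41}\right)^{2} = \left(\frac{66083}{15908}\right)^{2} = \frac{4366962889}{253064464}$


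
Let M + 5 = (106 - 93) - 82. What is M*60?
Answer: -4440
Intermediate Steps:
M = -74 (M = -5 + ((106 - 93) - 82) = -5 + (13 - 82) = -5 - 69 = -74)
M*60 = -74*60 = -4440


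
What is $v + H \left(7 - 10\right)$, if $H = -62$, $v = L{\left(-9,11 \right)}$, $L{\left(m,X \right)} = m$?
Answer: $177$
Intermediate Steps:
$v = -9$
$v + H \left(7 - 10\right) = -9 - 62 \left(7 - 10\right) = -9 - -186 = -9 + 186 = 177$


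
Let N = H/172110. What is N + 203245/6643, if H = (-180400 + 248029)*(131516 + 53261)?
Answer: 3954656825489/54444130 ≈ 72637.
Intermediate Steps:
H = 12496283733 (H = 67629*184777 = 12496283733)
N = 4165427911/57370 (N = 12496283733/172110 = 12496283733*(1/172110) = 4165427911/57370 ≈ 72606.)
N + 203245/6643 = 4165427911/57370 + 203245/6643 = 4165427911/57370 + 203245*(1/6643) = 4165427911/57370 + 29035/949 = 3954656825489/54444130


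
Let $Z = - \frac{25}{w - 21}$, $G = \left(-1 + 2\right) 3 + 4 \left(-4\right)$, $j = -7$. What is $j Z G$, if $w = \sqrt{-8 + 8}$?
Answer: $\frac{325}{3} \approx 108.33$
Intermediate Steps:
$w = 0$ ($w = \sqrt{0} = 0$)
$G = -13$ ($G = 1 \cdot 3 - 16 = 3 - 16 = -13$)
$Z = \frac{25}{21}$ ($Z = - \frac{25}{0 - 21} = - \frac{25}{-21} = \left(-25\right) \left(- \frac{1}{21}\right) = \frac{25}{21} \approx 1.1905$)
$j Z G = \left(-7\right) \frac{25}{21} \left(-13\right) = \left(- \frac{25}{3}\right) \left(-13\right) = \frac{325}{3}$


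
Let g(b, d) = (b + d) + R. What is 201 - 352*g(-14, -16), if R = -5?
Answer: 12521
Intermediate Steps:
g(b, d) = -5 + b + d (g(b, d) = (b + d) - 5 = -5 + b + d)
201 - 352*g(-14, -16) = 201 - 352*(-5 - 14 - 16) = 201 - 352*(-35) = 201 + 12320 = 12521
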